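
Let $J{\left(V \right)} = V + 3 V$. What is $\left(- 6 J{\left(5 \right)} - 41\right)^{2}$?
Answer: $25921$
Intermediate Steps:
$J{\left(V \right)} = 4 V$
$\left(- 6 J{\left(5 \right)} - 41\right)^{2} = \left(- 6 \cdot 4 \cdot 5 - 41\right)^{2} = \left(\left(-6\right) 20 - 41\right)^{2} = \left(-120 - 41\right)^{2} = \left(-161\right)^{2} = 25921$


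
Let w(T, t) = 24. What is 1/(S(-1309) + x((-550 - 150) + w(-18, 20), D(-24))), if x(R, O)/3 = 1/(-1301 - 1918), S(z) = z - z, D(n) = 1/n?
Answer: -1073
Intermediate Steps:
S(z) = 0
x(R, O) = -1/1073 (x(R, O) = 3/(-1301 - 1918) = 3/(-3219) = 3*(-1/3219) = -1/1073)
1/(S(-1309) + x((-550 - 150) + w(-18, 20), D(-24))) = 1/(0 - 1/1073) = 1/(-1/1073) = -1073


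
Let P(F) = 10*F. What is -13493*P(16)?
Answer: -2158880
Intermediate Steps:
-13493*P(16) = -134930*16 = -13493*160 = -2158880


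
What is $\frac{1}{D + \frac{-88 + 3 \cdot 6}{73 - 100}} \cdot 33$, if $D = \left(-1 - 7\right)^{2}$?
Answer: $\frac{891}{1798} \approx 0.49555$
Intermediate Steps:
$D = 64$ ($D = \left(-8\right)^{2} = 64$)
$\frac{1}{D + \frac{-88 + 3 \cdot 6}{73 - 100}} \cdot 33 = \frac{1}{64 + \frac{-88 + 3 \cdot 6}{73 - 100}} \cdot 33 = \frac{1}{64 + \frac{-88 + 18}{-27}} \cdot 33 = \frac{1}{64 - - \frac{70}{27}} \cdot 33 = \frac{1}{64 + \frac{70}{27}} \cdot 33 = \frac{1}{\frac{1798}{27}} \cdot 33 = \frac{27}{1798} \cdot 33 = \frac{891}{1798}$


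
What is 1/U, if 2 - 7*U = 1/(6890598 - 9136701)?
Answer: 15722721/4492207 ≈ 3.5000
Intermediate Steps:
U = 4492207/15722721 (U = 2/7 - 1/(7*(6890598 - 9136701)) = 2/7 - 1/7/(-2246103) = 2/7 - 1/7*(-1/2246103) = 2/7 + 1/15722721 = 4492207/15722721 ≈ 0.28571)
1/U = 1/(4492207/15722721) = 15722721/4492207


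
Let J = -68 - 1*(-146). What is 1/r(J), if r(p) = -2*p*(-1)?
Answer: 1/156 ≈ 0.0064103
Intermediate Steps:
J = 78 (J = -68 + 146 = 78)
r(p) = 2*p
1/r(J) = 1/(2*78) = 1/156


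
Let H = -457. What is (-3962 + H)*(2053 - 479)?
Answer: -6955506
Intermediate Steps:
(-3962 + H)*(2053 - 479) = (-3962 - 457)*(2053 - 479) = -4419*1574 = -6955506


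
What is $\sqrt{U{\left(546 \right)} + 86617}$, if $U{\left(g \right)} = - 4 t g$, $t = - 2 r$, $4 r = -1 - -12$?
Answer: $\sqrt{98629} \approx 314.05$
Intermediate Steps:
$r = \frac{11}{4}$ ($r = \frac{-1 - -12}{4} = \frac{-1 + 12}{4} = \frac{1}{4} \cdot 11 = \frac{11}{4} \approx 2.75$)
$t = - \frac{11}{2}$ ($t = \left(-2\right) \frac{11}{4} = - \frac{11}{2} \approx -5.5$)
$U{\left(g \right)} = 22 g$ ($U{\left(g \right)} = \left(-4\right) \left(- \frac{11}{2}\right) g = 22 g$)
$\sqrt{U{\left(546 \right)} + 86617} = \sqrt{22 \cdot 546 + 86617} = \sqrt{12012 + 86617} = \sqrt{98629}$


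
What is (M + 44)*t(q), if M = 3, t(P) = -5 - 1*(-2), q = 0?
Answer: -141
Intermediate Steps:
t(P) = -3 (t(P) = -5 + 2 = -3)
(M + 44)*t(q) = (3 + 44)*(-3) = 47*(-3) = -141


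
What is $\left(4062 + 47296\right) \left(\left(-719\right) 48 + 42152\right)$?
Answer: $392375120$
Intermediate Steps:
$\left(4062 + 47296\right) \left(\left(-719\right) 48 + 42152\right) = 51358 \left(-34512 + 42152\right) = 51358 \cdot 7640 = 392375120$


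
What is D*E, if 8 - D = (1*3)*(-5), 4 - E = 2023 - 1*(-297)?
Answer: -53268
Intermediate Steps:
E = -2316 (E = 4 - (2023 - 1*(-297)) = 4 - (2023 + 297) = 4 - 1*2320 = 4 - 2320 = -2316)
D = 23 (D = 8 - 1*3*(-5) = 8 - 3*(-5) = 8 - 1*(-15) = 8 + 15 = 23)
D*E = 23*(-2316) = -53268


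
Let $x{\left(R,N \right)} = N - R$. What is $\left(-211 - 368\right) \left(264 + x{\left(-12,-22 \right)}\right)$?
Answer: $-147066$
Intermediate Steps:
$\left(-211 - 368\right) \left(264 + x{\left(-12,-22 \right)}\right) = \left(-211 - 368\right) \left(264 - 10\right) = - 579 \left(264 + \left(-22 + 12\right)\right) = - 579 \left(264 - 10\right) = \left(-579\right) 254 = -147066$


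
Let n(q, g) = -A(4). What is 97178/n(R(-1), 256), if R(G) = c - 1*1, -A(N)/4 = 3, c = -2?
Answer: 48589/6 ≈ 8098.2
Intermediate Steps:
A(N) = -12 (A(N) = -4*3 = -12)
R(G) = -3 (R(G) = -2 - 1*1 = -2 - 1 = -3)
n(q, g) = 12 (n(q, g) = -1*(-12) = 12)
97178/n(R(-1), 256) = 97178/12 = 97178*(1/12) = 48589/6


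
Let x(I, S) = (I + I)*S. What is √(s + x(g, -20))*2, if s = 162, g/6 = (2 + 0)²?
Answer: 2*I*√798 ≈ 56.498*I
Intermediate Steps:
g = 24 (g = 6*(2 + 0)² = 6*2² = 6*4 = 24)
x(I, S) = 2*I*S (x(I, S) = (2*I)*S = 2*I*S)
√(s + x(g, -20))*2 = √(162 + 2*24*(-20))*2 = √(162 - 960)*2 = √(-798)*2 = (I*√798)*2 = 2*I*√798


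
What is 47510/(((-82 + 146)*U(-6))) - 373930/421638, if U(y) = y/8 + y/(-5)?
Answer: 8342188415/5059656 ≈ 1648.8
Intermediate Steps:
U(y) = -3*y/40 (U(y) = y*(1/8) + y*(-1/5) = y/8 - y/5 = -3*y/40)
47510/(((-82 + 146)*U(-6))) - 373930/421638 = 47510/(((-82 + 146)*(-3/40*(-6)))) - 373930/421638 = 47510/((64*(9/20))) - 373930*1/421638 = 47510/(144/5) - 186965/210819 = 47510*(5/144) - 186965/210819 = 118775/72 - 186965/210819 = 8342188415/5059656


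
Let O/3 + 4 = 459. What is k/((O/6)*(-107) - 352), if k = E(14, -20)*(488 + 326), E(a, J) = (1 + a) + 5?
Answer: -32560/49389 ≈ -0.65926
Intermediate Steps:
O = 1365 (O = -12 + 3*459 = -12 + 1377 = 1365)
E(a, J) = 6 + a
k = 16280 (k = (6 + 14)*(488 + 326) = 20*814 = 16280)
k/((O/6)*(-107) - 352) = 16280/((1365/6)*(-107) - 352) = 16280/((1365*(⅙))*(-107) - 352) = 16280/((455/2)*(-107) - 352) = 16280/(-48685/2 - 352) = 16280/(-49389/2) = 16280*(-2/49389) = -32560/49389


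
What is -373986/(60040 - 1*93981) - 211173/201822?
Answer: 22770393233/2283346834 ≈ 9.9724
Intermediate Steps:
-373986/(60040 - 1*93981) - 211173/201822 = -373986/(60040 - 93981) - 211173*1/201822 = -373986/(-33941) - 70391/67274 = -373986*(-1/33941) - 70391/67274 = 373986/33941 - 70391/67274 = 22770393233/2283346834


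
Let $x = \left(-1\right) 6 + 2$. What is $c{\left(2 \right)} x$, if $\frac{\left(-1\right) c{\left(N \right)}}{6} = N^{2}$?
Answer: $96$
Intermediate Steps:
$c{\left(N \right)} = - 6 N^{2}$
$x = -4$ ($x = -6 + 2 = -4$)
$c{\left(2 \right)} x = - 6 \cdot 2^{2} \left(-4\right) = \left(-6\right) 4 \left(-4\right) = \left(-24\right) \left(-4\right) = 96$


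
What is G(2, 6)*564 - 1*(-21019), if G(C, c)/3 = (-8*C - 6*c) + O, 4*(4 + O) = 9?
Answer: -69926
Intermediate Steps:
O = -7/4 (O = -4 + (1/4)*9 = -4 + 9/4 = -7/4 ≈ -1.7500)
G(C, c) = -21/4 - 24*C - 18*c (G(C, c) = 3*((-8*C - 6*c) - 7/4) = 3*(-7/4 - 8*C - 6*c) = -21/4 - 24*C - 18*c)
G(2, 6)*564 - 1*(-21019) = (-21/4 - 24*2 - 18*6)*564 - 1*(-21019) = (-21/4 - 48 - 108)*564 + 21019 = -645/4*564 + 21019 = -90945 + 21019 = -69926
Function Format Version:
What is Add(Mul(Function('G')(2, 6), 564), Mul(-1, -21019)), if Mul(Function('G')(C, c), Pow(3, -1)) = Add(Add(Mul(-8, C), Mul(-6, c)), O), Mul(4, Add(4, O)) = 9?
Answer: -69926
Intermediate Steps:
O = Rational(-7, 4) (O = Add(-4, Mul(Rational(1, 4), 9)) = Add(-4, Rational(9, 4)) = Rational(-7, 4) ≈ -1.7500)
Function('G')(C, c) = Add(Rational(-21, 4), Mul(-24, C), Mul(-18, c)) (Function('G')(C, c) = Mul(3, Add(Add(Mul(-8, C), Mul(-6, c)), Rational(-7, 4))) = Mul(3, Add(Rational(-7, 4), Mul(-8, C), Mul(-6, c))) = Add(Rational(-21, 4), Mul(-24, C), Mul(-18, c)))
Add(Mul(Function('G')(2, 6), 564), Mul(-1, -21019)) = Add(Mul(Add(Rational(-21, 4), Mul(-24, 2), Mul(-18, 6)), 564), Mul(-1, -21019)) = Add(Mul(Add(Rational(-21, 4), -48, -108), 564), 21019) = Add(Mul(Rational(-645, 4), 564), 21019) = Add(-90945, 21019) = -69926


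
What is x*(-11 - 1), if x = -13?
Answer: 156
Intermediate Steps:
x*(-11 - 1) = -13*(-11 - 1) = -13*(-12) = 156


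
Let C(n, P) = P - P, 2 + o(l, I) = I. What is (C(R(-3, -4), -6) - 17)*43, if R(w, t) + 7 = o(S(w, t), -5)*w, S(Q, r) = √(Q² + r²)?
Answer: -731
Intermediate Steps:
o(l, I) = -2 + I
R(w, t) = -7 - 7*w (R(w, t) = -7 + (-2 - 5)*w = -7 - 7*w)
C(n, P) = 0
(C(R(-3, -4), -6) - 17)*43 = (0 - 17)*43 = -17*43 = -731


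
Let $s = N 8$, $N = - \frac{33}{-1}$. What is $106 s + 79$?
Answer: $28063$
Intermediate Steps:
$N = 33$ ($N = \left(-33\right) \left(-1\right) = 33$)
$s = 264$ ($s = 33 \cdot 8 = 264$)
$106 s + 79 = 106 \cdot 264 + 79 = 27984 + 79 = 28063$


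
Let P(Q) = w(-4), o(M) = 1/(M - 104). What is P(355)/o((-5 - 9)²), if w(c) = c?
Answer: -368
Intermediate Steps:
o(M) = 1/(-104 + M)
P(Q) = -4
P(355)/o((-5 - 9)²) = -(-416 + 4*(-5 - 9)²) = -4/(1/(-104 + (-14)²)) = -4/(1/(-104 + 196)) = -4/(1/92) = -4/1/92 = -4*92 = -368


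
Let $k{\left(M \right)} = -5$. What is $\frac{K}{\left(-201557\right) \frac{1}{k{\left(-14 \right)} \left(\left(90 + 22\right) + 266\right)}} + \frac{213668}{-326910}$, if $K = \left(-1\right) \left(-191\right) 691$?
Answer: $\frac{40751350590412}{32945499435} \approx 1236.9$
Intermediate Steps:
$K = 131981$ ($K = 191 \cdot 691 = 131981$)
$\frac{K}{\left(-201557\right) \frac{1}{k{\left(-14 \right)} \left(\left(90 + 22\right) + 266\right)}} + \frac{213668}{-326910} = \frac{131981}{\left(-201557\right) \frac{1}{\left(-5\right) \left(\left(90 + 22\right) + 266\right)}} + \frac{213668}{-326910} = \frac{131981}{\left(-201557\right) \frac{1}{\left(-5\right) \left(112 + 266\right)}} + 213668 \left(- \frac{1}{326910}\right) = \frac{131981}{\left(-201557\right) \frac{1}{\left(-5\right) 378}} - \frac{106834}{163455} = \frac{131981}{\left(-201557\right) \frac{1}{-1890}} - \frac{106834}{163455} = \frac{131981}{\left(-201557\right) \left(- \frac{1}{1890}\right)} - \frac{106834}{163455} = \frac{131981}{\frac{201557}{1890}} - \frac{106834}{163455} = 131981 \cdot \frac{1890}{201557} - \frac{106834}{163455} = \frac{249444090}{201557} - \frac{106834}{163455} = \frac{40751350590412}{32945499435}$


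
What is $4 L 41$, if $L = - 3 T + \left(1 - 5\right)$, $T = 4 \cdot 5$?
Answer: $-10496$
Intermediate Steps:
$T = 20$
$L = -64$ ($L = \left(-3\right) 20 + \left(1 - 5\right) = -60 + \left(1 - 5\right) = -60 - 4 = -64$)
$4 L 41 = 4 \left(-64\right) 41 = \left(-256\right) 41 = -10496$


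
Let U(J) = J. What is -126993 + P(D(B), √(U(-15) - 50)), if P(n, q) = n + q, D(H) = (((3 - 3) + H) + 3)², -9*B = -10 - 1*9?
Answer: -10284317/81 + I*√65 ≈ -1.2697e+5 + 8.0623*I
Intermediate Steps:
B = 19/9 (B = -(-10 - 1*9)/9 = -(-10 - 9)/9 = -⅑*(-19) = 19/9 ≈ 2.1111)
D(H) = (3 + H)² (D(H) = ((0 + H) + 3)² = (H + 3)² = (3 + H)²)
-126993 + P(D(B), √(U(-15) - 50)) = -126993 + ((3 + 19/9)² + √(-15 - 50)) = -126993 + ((46/9)² + √(-65)) = -126993 + (2116/81 + I*√65) = -10284317/81 + I*√65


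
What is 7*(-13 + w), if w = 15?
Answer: 14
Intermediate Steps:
7*(-13 + w) = 7*(-13 + 15) = 7*2 = 14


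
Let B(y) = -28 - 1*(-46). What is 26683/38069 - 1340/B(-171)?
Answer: -25266083/342621 ≈ -73.744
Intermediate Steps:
B(y) = 18 (B(y) = -28 + 46 = 18)
26683/38069 - 1340/B(-171) = 26683/38069 - 1340/18 = 26683*(1/38069) - 1340*1/18 = 26683/38069 - 670/9 = -25266083/342621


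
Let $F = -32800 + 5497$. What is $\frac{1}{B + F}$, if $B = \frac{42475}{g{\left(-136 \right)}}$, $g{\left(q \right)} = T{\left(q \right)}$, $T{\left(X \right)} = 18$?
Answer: $- \frac{18}{448979} \approx -4.0091 \cdot 10^{-5}$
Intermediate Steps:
$g{\left(q \right)} = 18$
$F = -27303$
$B = \frac{42475}{18} \approx 2359.7$
$\frac{1}{B + F} = \frac{1}{\frac{42475}{18} - 27303} = \frac{1}{- \frac{448979}{18}} = - \frac{18}{448979}$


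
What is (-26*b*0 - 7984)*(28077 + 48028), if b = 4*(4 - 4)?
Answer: -607622320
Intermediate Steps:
b = 0 (b = 4*0 = 0)
(-26*b*0 - 7984)*(28077 + 48028) = (-26*0*0 - 7984)*(28077 + 48028) = (0*0 - 7984)*76105 = (0 - 7984)*76105 = -7984*76105 = -607622320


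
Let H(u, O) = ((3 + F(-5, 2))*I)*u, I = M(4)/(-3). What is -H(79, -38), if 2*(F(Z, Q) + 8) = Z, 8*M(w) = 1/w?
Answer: -395/64 ≈ -6.1719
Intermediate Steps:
M(w) = 1/(8*w)
F(Z, Q) = -8 + Z/2
I = -1/96 (I = ((⅛)/4)/(-3) = ((⅛)*(¼))*(-⅓) = (1/32)*(-⅓) = -1/96 ≈ -0.010417)
H(u, O) = 5*u/64 (H(u, O) = ((3 + (-8 + (½)*(-5)))*(-1/96))*u = ((3 + (-8 - 5/2))*(-1/96))*u = ((3 - 21/2)*(-1/96))*u = (-15/2*(-1/96))*u = 5*u/64)
-H(79, -38) = -5*79/64 = -1*395/64 = -395/64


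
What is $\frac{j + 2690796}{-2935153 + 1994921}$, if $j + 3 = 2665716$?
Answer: $- \frac{5356509}{940232} \approx -5.697$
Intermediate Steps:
$j = 2665713$ ($j = -3 + 2665716 = 2665713$)
$\frac{j + 2690796}{-2935153 + 1994921} = \frac{2665713 + 2690796}{-2935153 + 1994921} = \frac{5356509}{-940232} = 5356509 \left(- \frac{1}{940232}\right) = - \frac{5356509}{940232}$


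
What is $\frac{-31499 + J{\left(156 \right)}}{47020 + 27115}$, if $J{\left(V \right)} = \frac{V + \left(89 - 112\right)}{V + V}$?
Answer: $- \frac{1965511}{4626024} \approx -0.42488$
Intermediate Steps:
$J{\left(V \right)} = \frac{-23 + V}{2 V}$ ($J{\left(V \right)} = \frac{V + \left(89 - 112\right)}{2 V} = \left(V - 23\right) \frac{1}{2 V} = \left(-23 + V\right) \frac{1}{2 V} = \frac{-23 + V}{2 V}$)
$\frac{-31499 + J{\left(156 \right)}}{47020 + 27115} = \frac{-31499 + \frac{-23 + 156}{2 \cdot 156}}{47020 + 27115} = \frac{-31499 + \frac{1}{2} \cdot \frac{1}{156} \cdot 133}{74135} = \left(-31499 + \frac{133}{312}\right) \frac{1}{74135} = \left(- \frac{9827555}{312}\right) \frac{1}{74135} = - \frac{1965511}{4626024}$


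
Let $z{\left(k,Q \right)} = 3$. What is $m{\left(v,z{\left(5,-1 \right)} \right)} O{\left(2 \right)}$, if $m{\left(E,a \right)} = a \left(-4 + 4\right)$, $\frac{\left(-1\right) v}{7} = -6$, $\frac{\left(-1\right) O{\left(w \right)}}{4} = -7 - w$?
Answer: $0$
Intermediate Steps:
$O{\left(w \right)} = 28 + 4 w$ ($O{\left(w \right)} = - 4 \left(-7 - w\right) = 28 + 4 w$)
$v = 42$ ($v = \left(-7\right) \left(-6\right) = 42$)
$m{\left(E,a \right)} = 0$ ($m{\left(E,a \right)} = a 0 = 0$)
$m{\left(v,z{\left(5,-1 \right)} \right)} O{\left(2 \right)} = 0 \left(28 + 4 \cdot 2\right) = 0 \left(28 + 8\right) = 0 \cdot 36 = 0$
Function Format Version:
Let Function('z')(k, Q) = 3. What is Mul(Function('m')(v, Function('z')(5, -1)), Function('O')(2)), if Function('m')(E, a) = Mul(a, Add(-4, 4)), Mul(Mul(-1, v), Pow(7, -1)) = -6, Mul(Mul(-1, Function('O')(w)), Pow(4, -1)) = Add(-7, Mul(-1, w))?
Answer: 0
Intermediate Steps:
Function('O')(w) = Add(28, Mul(4, w)) (Function('O')(w) = Mul(-4, Add(-7, Mul(-1, w))) = Add(28, Mul(4, w)))
v = 42 (v = Mul(-7, -6) = 42)
Function('m')(E, a) = 0 (Function('m')(E, a) = Mul(a, 0) = 0)
Mul(Function('m')(v, Function('z')(5, -1)), Function('O')(2)) = Mul(0, Add(28, Mul(4, 2))) = Mul(0, Add(28, 8)) = Mul(0, 36) = 0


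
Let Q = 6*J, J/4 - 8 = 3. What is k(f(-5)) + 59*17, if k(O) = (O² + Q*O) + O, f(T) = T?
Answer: -297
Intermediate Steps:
J = 44 (J = 32 + 4*3 = 32 + 12 = 44)
Q = 264 (Q = 6*44 = 264)
k(O) = O² + 265*O (k(O) = (O² + 264*O) + O = O² + 265*O)
k(f(-5)) + 59*17 = -5*(265 - 5) + 59*17 = -5*260 + 1003 = -1300 + 1003 = -297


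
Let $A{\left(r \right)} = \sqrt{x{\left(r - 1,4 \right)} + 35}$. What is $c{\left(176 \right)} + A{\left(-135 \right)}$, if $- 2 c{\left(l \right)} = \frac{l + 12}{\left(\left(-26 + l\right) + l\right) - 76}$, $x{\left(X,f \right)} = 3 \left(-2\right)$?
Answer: $- \frac{47}{125} + \sqrt{29} \approx 5.0092$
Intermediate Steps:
$x{\left(X,f \right)} = -6$
$A{\left(r \right)} = \sqrt{29}$ ($A{\left(r \right)} = \sqrt{-6 + 35} = \sqrt{29}$)
$c{\left(l \right)} = - \frac{12 + l}{2 \left(-102 + 2 l\right)}$ ($c{\left(l \right)} = - \frac{\left(l + 12\right) \frac{1}{\left(\left(-26 + l\right) + l\right) - 76}}{2} = - \frac{\left(12 + l\right) \frac{1}{\left(-26 + 2 l\right) - 76}}{2} = - \frac{\left(12 + l\right) \frac{1}{-102 + 2 l}}{2} = - \frac{\frac{1}{-102 + 2 l} \left(12 + l\right)}{2} = - \frac{12 + l}{2 \left(-102 + 2 l\right)}$)
$c{\left(176 \right)} + A{\left(-135 \right)} = \frac{-12 - 176}{4 \left(-51 + 176\right)} + \sqrt{29} = \frac{-12 - 176}{4 \cdot 125} + \sqrt{29} = \frac{1}{4} \cdot \frac{1}{125} \left(-188\right) + \sqrt{29} = - \frac{47}{125} + \sqrt{29}$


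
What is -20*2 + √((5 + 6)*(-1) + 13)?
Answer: -40 + √2 ≈ -38.586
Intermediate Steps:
-20*2 + √((5 + 6)*(-1) + 13) = -40 + √(11*(-1) + 13) = -40 + √(-11 + 13) = -40 + √2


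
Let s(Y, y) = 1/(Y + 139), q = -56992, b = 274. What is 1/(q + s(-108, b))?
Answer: -31/1766751 ≈ -1.7546e-5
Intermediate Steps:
s(Y, y) = 1/(139 + Y)
1/(q + s(-108, b)) = 1/(-56992 + 1/(139 - 108)) = 1/(-56992 + 1/31) = 1/(-1766751/31) = -31/1766751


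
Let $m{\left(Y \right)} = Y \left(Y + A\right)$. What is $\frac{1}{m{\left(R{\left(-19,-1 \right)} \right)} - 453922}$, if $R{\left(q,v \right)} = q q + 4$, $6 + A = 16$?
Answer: $- \frac{1}{317047} \approx -3.1541 \cdot 10^{-6}$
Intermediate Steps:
$A = 10$ ($A = -6 + 16 = 10$)
$R{\left(q,v \right)} = 4 + q^{2}$ ($R{\left(q,v \right)} = q^{2} + 4 = 4 + q^{2}$)
$m{\left(Y \right)} = Y \left(10 + Y\right)$ ($m{\left(Y \right)} = Y \left(Y + 10\right) = Y \left(10 + Y\right)$)
$\frac{1}{m{\left(R{\left(-19,-1 \right)} \right)} - 453922} = \frac{1}{\left(4 + \left(-19\right)^{2}\right) \left(10 + \left(4 + \left(-19\right)^{2}\right)\right) - 453922} = \frac{1}{\left(4 + 361\right) \left(10 + \left(4 + 361\right)\right) - 453922} = \frac{1}{365 \left(10 + 365\right) - 453922} = \frac{1}{365 \cdot 375 - 453922} = \frac{1}{136875 - 453922} = \frac{1}{-317047} = - \frac{1}{317047}$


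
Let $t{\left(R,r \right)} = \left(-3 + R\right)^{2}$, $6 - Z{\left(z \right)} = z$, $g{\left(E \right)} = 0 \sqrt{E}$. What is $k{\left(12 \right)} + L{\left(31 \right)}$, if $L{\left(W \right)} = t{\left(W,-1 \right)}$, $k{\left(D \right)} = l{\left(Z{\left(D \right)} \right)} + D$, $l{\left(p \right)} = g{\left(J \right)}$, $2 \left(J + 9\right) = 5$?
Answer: $796$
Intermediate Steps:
$J = - \frac{13}{2}$ ($J = -9 + \frac{1}{2} \cdot 5 = -9 + \frac{5}{2} = - \frac{13}{2} \approx -6.5$)
$g{\left(E \right)} = 0$
$Z{\left(z \right)} = 6 - z$
$l{\left(p \right)} = 0$
$k{\left(D \right)} = D$ ($k{\left(D \right)} = 0 + D = D$)
$L{\left(W \right)} = \left(-3 + W\right)^{2}$
$k{\left(12 \right)} + L{\left(31 \right)} = 12 + \left(-3 + 31\right)^{2} = 12 + 28^{2} = 12 + 784 = 796$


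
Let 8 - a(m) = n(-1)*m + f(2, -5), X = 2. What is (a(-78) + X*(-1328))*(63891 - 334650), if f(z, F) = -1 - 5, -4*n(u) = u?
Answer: 1420130955/2 ≈ 7.1007e+8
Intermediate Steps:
n(u) = -u/4
f(z, F) = -6
a(m) = 14 - m/4 (a(m) = 8 - ((-¼*(-1))*m - 6) = 8 - (m/4 - 6) = 8 - (-6 + m/4) = 8 + (6 - m/4) = 14 - m/4)
(a(-78) + X*(-1328))*(63891 - 334650) = ((14 - ¼*(-78)) + 2*(-1328))*(63891 - 334650) = ((14 + 39/2) - 2656)*(-270759) = (67/2 - 2656)*(-270759) = -5245/2*(-270759) = 1420130955/2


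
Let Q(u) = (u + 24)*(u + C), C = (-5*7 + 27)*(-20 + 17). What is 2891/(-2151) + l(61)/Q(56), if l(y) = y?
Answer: -18371189/13766400 ≈ -1.3345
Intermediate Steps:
C = 24 (C = (-35 + 27)*(-3) = -8*(-3) = 24)
Q(u) = (24 + u)² (Q(u) = (u + 24)*(u + 24) = (24 + u)*(24 + u) = (24 + u)²)
2891/(-2151) + l(61)/Q(56) = 2891/(-2151) + 61/(576 + 56² + 48*56) = 2891*(-1/2151) + 61/(576 + 3136 + 2688) = -2891/2151 + 61/6400 = -18371189/13766400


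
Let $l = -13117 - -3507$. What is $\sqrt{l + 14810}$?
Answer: $20 \sqrt{13} \approx 72.111$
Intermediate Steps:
$l = -9610$ ($l = -13117 + 3507 = -9610$)
$\sqrt{l + 14810} = \sqrt{-9610 + 14810} = \sqrt{5200} = 20 \sqrt{13}$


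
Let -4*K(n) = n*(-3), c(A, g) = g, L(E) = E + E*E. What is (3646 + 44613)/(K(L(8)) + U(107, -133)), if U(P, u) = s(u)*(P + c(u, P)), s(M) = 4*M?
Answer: -48259/113794 ≈ -0.42409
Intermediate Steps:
L(E) = E + E²
U(P, u) = 8*P*u (U(P, u) = (4*u)*(P + P) = (4*u)*(2*P) = 8*P*u)
K(n) = 3*n/4 (K(n) = -n*(-3)/4 = -(-3)*n/4 = 3*n/4)
(3646 + 44613)/(K(L(8)) + U(107, -133)) = (3646 + 44613)/(3*(8*(1 + 8))/4 + 8*107*(-133)) = 48259/(3*(8*9)/4 - 113848) = 48259/((¾)*72 - 113848) = 48259/(54 - 113848) = 48259/(-113794) = 48259*(-1/113794) = -48259/113794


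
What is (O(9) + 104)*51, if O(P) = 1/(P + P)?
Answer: 31841/6 ≈ 5306.8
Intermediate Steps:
O(P) = 1/(2*P)
(O(9) + 104)*51 = ((½)/9 + 104)*51 = ((½)*(⅑) + 104)*51 = (1/18 + 104)*51 = (1873/18)*51 = 31841/6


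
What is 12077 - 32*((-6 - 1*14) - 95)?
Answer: 15757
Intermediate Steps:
12077 - 32*((-6 - 1*14) - 95) = 12077 - 32*((-6 - 14) - 95) = 12077 - 32*(-20 - 95) = 12077 - 32*(-115) = 12077 - 1*(-3680) = 12077 + 3680 = 15757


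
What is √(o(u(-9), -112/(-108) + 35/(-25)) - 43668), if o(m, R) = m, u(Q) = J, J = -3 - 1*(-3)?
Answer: 6*I*√1213 ≈ 208.97*I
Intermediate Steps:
J = 0 (J = -3 + 3 = 0)
u(Q) = 0
√(o(u(-9), -112/(-108) + 35/(-25)) - 43668) = √(0 - 43668) = √(-43668) = 6*I*√1213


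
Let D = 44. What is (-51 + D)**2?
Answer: 49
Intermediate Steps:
(-51 + D)**2 = (-51 + 44)**2 = (-7)**2 = 49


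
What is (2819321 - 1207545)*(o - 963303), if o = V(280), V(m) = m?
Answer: -1552177358848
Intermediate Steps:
o = 280
(2819321 - 1207545)*(o - 963303) = (2819321 - 1207545)*(280 - 963303) = 1611776*(-963023) = -1552177358848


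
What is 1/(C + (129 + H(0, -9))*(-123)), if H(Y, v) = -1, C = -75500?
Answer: -1/91244 ≈ -1.0960e-5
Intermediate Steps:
1/(C + (129 + H(0, -9))*(-123)) = 1/(-75500 + (129 - 1)*(-123)) = 1/(-75500 + 128*(-123)) = 1/(-75500 - 15744) = 1/(-91244) = -1/91244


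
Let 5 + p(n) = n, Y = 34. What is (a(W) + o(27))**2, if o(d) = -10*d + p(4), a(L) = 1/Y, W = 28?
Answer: 84879369/1156 ≈ 73425.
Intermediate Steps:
a(L) = 1/34
p(n) = -5 + n
o(d) = -1 - 10*d (o(d) = -10*d + (-5 + 4) = -10*d - 1 = -1 - 10*d)
(a(W) + o(27))**2 = (1/34 + (-1 - 10*27))**2 = (1/34 + (-1 - 270))**2 = (1/34 - 271)**2 = (-9213/34)**2 = 84879369/1156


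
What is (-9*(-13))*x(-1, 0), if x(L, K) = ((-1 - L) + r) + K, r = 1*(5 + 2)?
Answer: 819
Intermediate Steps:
r = 7 (r = 1*7 = 7)
x(L, K) = 6 + K - L (x(L, K) = ((-1 - L) + 7) + K = (6 - L) + K = 6 + K - L)
(-9*(-13))*x(-1, 0) = (-9*(-13))*(6 + 0 - 1*(-1)) = 117*(6 + 0 + 1) = 117*7 = 819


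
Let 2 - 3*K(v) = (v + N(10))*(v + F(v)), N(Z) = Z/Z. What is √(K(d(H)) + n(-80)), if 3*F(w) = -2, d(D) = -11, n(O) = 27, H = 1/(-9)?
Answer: I*√101/3 ≈ 3.35*I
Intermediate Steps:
H = -⅑ ≈ -0.11111
F(w) = -⅔ (F(w) = (⅓)*(-2) = -⅔)
N(Z) = 1
K(v) = ⅔ - (1 + v)*(-⅔ + v)/3 (K(v) = ⅔ - (v + 1)*(v - ⅔)/3 = ⅔ - (1 + v)*(-⅔ + v)/3)
√(K(d(H)) + n(-80)) = √((8/9 - ⅓*(-11)² - ⅑*(-11)) + 27) = √((8/9 - ⅓*121 + 11/9) + 27) = √((8/9 - 121/3 + 11/9) + 27) = √(-344/9 + 27) = √(-101/9) = I*√101/3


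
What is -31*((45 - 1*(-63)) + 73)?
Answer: -5611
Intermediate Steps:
-31*((45 - 1*(-63)) + 73) = -31*((45 + 63) + 73) = -31*(108 + 73) = -31*181 = -5611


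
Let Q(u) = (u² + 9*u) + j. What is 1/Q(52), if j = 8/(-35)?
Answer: 35/111012 ≈ 0.00031528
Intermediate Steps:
j = -8/35 (j = 8*(-1/35) = -8/35 ≈ -0.22857)
Q(u) = -8/35 + u² + 9*u (Q(u) = (u² + 9*u) - 8/35 = -8/35 + u² + 9*u)
1/Q(52) = 1/(-8/35 + 52² + 9*52) = 1/(-8/35 + 2704 + 468) = 1/(111012/35) = 35/111012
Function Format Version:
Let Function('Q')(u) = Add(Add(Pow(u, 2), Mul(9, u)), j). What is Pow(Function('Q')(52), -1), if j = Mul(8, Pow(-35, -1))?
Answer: Rational(35, 111012) ≈ 0.00031528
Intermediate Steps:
j = Rational(-8, 35) (j = Mul(8, Rational(-1, 35)) = Rational(-8, 35) ≈ -0.22857)
Function('Q')(u) = Add(Rational(-8, 35), Pow(u, 2), Mul(9, u)) (Function('Q')(u) = Add(Add(Pow(u, 2), Mul(9, u)), Rational(-8, 35)) = Add(Rational(-8, 35), Pow(u, 2), Mul(9, u)))
Pow(Function('Q')(52), -1) = Pow(Add(Rational(-8, 35), Pow(52, 2), Mul(9, 52)), -1) = Pow(Add(Rational(-8, 35), 2704, 468), -1) = Pow(Rational(111012, 35), -1) = Rational(35, 111012)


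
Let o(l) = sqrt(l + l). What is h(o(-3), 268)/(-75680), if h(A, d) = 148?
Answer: -37/18920 ≈ -0.0019556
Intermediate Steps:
o(l) = sqrt(2)*sqrt(l) (o(l) = sqrt(2*l) = sqrt(2)*sqrt(l))
h(o(-3), 268)/(-75680) = 148/(-75680) = 148*(-1/75680) = -37/18920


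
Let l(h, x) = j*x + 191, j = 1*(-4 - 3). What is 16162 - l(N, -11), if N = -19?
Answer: 15894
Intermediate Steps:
j = -7 (j = 1*(-7) = -7)
l(h, x) = 191 - 7*x (l(h, x) = -7*x + 191 = 191 - 7*x)
16162 - l(N, -11) = 16162 - (191 - 7*(-11)) = 16162 - (191 + 77) = 16162 - 1*268 = 16162 - 268 = 15894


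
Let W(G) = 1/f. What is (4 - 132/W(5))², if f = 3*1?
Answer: 153664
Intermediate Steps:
f = 3
W(G) = ⅓ (W(G) = 1/3 = ⅓)
(4 - 132/W(5))² = (4 - 132/⅓)² = (4 - 132*3)² = (4 - 396)² = (-392)² = 153664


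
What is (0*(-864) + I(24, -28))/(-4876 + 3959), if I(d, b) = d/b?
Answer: 6/6419 ≈ 0.00093472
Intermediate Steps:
(0*(-864) + I(24, -28))/(-4876 + 3959) = (0*(-864) + 24/(-28))/(-4876 + 3959) = (0 + 24*(-1/28))/(-917) = (0 - 6/7)*(-1/917) = -6/7*(-1/917) = 6/6419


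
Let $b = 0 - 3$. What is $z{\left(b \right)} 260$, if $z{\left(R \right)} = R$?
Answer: $-780$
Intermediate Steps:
$b = -3$ ($b = 0 - 3 = -3$)
$z{\left(b \right)} 260 = \left(-3\right) 260 = -780$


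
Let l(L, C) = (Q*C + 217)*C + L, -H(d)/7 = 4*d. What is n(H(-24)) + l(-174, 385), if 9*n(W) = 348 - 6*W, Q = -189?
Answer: -83794690/3 ≈ -2.7932e+7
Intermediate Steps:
H(d) = -28*d
n(W) = 116/3 - 2*W/3 (n(W) = (348 - 6*W)/9 = 116/3 - 2*W/3)
l(L, C) = L + C*(217 - 189*C) (l(L, C) = (-189*C + 217)*C + L = (217 - 189*C)*C + L = C*(217 - 189*C) + L = L + C*(217 - 189*C))
n(H(-24)) + l(-174, 385) = (116/3 - (-56)*(-24)/3) + (-174 - 189*385² + 217*385) = (116/3 - ⅔*672) + (-174 - 189*148225 + 83545) = (116/3 - 448) + (-174 - 28014525 + 83545) = -1228/3 - 27931154 = -83794690/3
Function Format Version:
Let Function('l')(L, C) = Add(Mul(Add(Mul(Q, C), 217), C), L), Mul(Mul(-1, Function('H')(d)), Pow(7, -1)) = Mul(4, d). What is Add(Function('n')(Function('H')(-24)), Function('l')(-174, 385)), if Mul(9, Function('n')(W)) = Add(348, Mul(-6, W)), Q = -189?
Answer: Rational(-83794690, 3) ≈ -2.7932e+7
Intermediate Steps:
Function('H')(d) = Mul(-28, d) (Function('H')(d) = Mul(-7, Mul(4, d)) = Mul(-28, d))
Function('n')(W) = Add(Rational(116, 3), Mul(Rational(-2, 3), W)) (Function('n')(W) = Mul(Rational(1, 9), Add(348, Mul(-6, W))) = Add(Rational(116, 3), Mul(Rational(-2, 3), W)))
Function('l')(L, C) = Add(L, Mul(C, Add(217, Mul(-189, C)))) (Function('l')(L, C) = Add(Mul(Add(Mul(-189, C), 217), C), L) = Add(Mul(Add(217, Mul(-189, C)), C), L) = Add(Mul(C, Add(217, Mul(-189, C))), L) = Add(L, Mul(C, Add(217, Mul(-189, C)))))
Add(Function('n')(Function('H')(-24)), Function('l')(-174, 385)) = Add(Add(Rational(116, 3), Mul(Rational(-2, 3), Mul(-28, -24))), Add(-174, Mul(-189, Pow(385, 2)), Mul(217, 385))) = Add(Add(Rational(116, 3), Mul(Rational(-2, 3), 672)), Add(-174, Mul(-189, 148225), 83545)) = Add(Add(Rational(116, 3), -448), Add(-174, -28014525, 83545)) = Add(Rational(-1228, 3), -27931154) = Rational(-83794690, 3)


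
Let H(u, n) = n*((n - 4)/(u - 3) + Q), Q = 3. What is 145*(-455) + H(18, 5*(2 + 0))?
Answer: -65941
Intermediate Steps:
H(u, n) = n*(3 + (-4 + n)/(-3 + u)) (H(u, n) = n*((n - 4)/(u - 3) + 3) = n*((-4 + n)/(-3 + u) + 3) = n*(3 + (-4 + n)/(-3 + u)))
145*(-455) + H(18, 5*(2 + 0)) = 145*(-455) + (5*(2 + 0))*(-13 + 5*(2 + 0) + 3*18)/(-3 + 18) = -65975 + (5*2)*(-13 + 5*2 + 54)/15 = -65975 + 10*(1/15)*(-13 + 10 + 54) = -65975 + 10*(1/15)*51 = -65975 + 34 = -65941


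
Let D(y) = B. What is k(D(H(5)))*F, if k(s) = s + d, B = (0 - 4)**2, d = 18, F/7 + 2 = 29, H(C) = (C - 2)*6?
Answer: 6426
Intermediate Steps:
H(C) = -12 + 6*C (H(C) = (-2 + C)*6 = -12 + 6*C)
F = 189 (F = -14 + 7*29 = -14 + 203 = 189)
B = 16 (B = (-4)**2 = 16)
D(y) = 16
k(s) = 18 + s (k(s) = s + 18 = 18 + s)
k(D(H(5)))*F = (18 + 16)*189 = 34*189 = 6426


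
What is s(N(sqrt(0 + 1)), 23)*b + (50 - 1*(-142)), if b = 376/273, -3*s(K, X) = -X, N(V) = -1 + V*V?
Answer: 165896/819 ≈ 202.56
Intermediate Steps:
N(V) = -1 + V**2
s(K, X) = X/3 (s(K, X) = -(-1)*X/3 = X/3)
b = 376/273 (b = 376*(1/273) = 376/273 ≈ 1.3773)
s(N(sqrt(0 + 1)), 23)*b + (50 - 1*(-142)) = ((1/3)*23)*(376/273) + (50 - 1*(-142)) = (23/3)*(376/273) + (50 + 142) = 8648/819 + 192 = 165896/819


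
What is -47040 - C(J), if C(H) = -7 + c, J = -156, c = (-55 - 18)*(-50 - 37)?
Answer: -53384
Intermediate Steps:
c = 6351 (c = -73*(-87) = 6351)
C(H) = 6344 (C(H) = -7 + 6351 = 6344)
-47040 - C(J) = -47040 - 1*6344 = -47040 - 6344 = -53384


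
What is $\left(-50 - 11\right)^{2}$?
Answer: $3721$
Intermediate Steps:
$\left(-50 - 11\right)^{2} = \left(-61\right)^{2} = 3721$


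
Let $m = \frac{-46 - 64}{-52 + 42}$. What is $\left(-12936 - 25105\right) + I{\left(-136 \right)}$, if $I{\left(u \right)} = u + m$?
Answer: $-38166$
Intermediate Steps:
$m = 11$ ($m = - \frac{110}{-10} = \left(-110\right) \left(- \frac{1}{10}\right) = 11$)
$I{\left(u \right)} = 11 + u$ ($I{\left(u \right)} = u + 11 = 11 + u$)
$\left(-12936 - 25105\right) + I{\left(-136 \right)} = \left(-12936 - 25105\right) + \left(11 - 136\right) = -38041 - 125 = -38166$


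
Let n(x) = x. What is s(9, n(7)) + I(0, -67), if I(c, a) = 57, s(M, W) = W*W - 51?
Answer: 55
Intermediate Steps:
s(M, W) = -51 + W**2 (s(M, W) = W**2 - 51 = -51 + W**2)
s(9, n(7)) + I(0, -67) = (-51 + 7**2) + 57 = (-51 + 49) + 57 = -2 + 57 = 55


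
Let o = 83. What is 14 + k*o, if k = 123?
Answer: 10223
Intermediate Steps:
14 + k*o = 14 + 123*83 = 14 + 10209 = 10223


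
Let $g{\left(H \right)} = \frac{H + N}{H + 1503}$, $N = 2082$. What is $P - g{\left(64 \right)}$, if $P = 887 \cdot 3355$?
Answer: $\frac{4663209649}{1567} \approx 2.9759 \cdot 10^{6}$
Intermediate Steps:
$g{\left(H \right)} = \frac{2082 + H}{1503 + H}$ ($g{\left(H \right)} = \frac{H + 2082}{H + 1503} = \frac{2082 + H}{1503 + H}$)
$P = 2975885$
$P - g{\left(64 \right)} = 2975885 - \frac{2082 + 64}{1503 + 64} = 2975885 - \frac{1}{1567} \cdot 2146 = 2975885 - \frac{2146}{1567} = \frac{4663209649}{1567}$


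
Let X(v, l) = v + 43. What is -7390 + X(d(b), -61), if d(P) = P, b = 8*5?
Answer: -7307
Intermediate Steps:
b = 40
X(v, l) = 43 + v
-7390 + X(d(b), -61) = -7390 + (43 + 40) = -7390 + 83 = -7307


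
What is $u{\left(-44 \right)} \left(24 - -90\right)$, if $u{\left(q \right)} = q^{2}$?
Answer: $220704$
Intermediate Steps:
$u{\left(-44 \right)} \left(24 - -90\right) = \left(-44\right)^{2} \left(24 - -90\right) = 1936 \left(24 + 90\right) = 1936 \cdot 114 = 220704$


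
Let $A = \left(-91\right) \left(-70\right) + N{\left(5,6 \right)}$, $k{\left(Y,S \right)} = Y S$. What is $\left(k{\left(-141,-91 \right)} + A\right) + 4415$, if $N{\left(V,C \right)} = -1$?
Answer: $23615$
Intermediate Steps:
$k{\left(Y,S \right)} = S Y$
$A = 6369$ ($A = \left(-91\right) \left(-70\right) - 1 = 6370 - 1 = 6369$)
$\left(k{\left(-141,-91 \right)} + A\right) + 4415 = \left(\left(-91\right) \left(-141\right) + 6369\right) + 4415 = \left(12831 + 6369\right) + 4415 = 19200 + 4415 = 23615$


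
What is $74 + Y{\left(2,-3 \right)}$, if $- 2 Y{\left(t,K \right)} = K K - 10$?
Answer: $\frac{149}{2} \approx 74.5$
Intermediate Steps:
$Y{\left(t,K \right)} = 5 - \frac{K^{2}}{2}$ ($Y{\left(t,K \right)} = - \frac{K K - 10}{2} = - \frac{K^{2} - 10}{2} = - \frac{-10 + K^{2}}{2} = 5 - \frac{K^{2}}{2}$)
$74 + Y{\left(2,-3 \right)} = 74 + \left(5 - \frac{\left(-3\right)^{2}}{2}\right) = 74 + \left(5 - \frac{9}{2}\right) = 74 + \frac{1}{2} = \frac{149}{2}$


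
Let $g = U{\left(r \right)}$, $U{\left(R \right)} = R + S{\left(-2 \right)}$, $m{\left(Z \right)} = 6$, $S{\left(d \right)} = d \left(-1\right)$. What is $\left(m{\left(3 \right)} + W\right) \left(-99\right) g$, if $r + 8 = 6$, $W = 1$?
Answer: $0$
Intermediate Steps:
$S{\left(d \right)} = - d$
$r = -2$ ($r = -8 + 6 = -2$)
$U{\left(R \right)} = 2 + R$ ($U{\left(R \right)} = R - -2 = R + 2 = 2 + R$)
$g = 0$ ($g = 2 - 2 = 0$)
$\left(m{\left(3 \right)} + W\right) \left(-99\right) g = \left(6 + 1\right) \left(-99\right) 0 = 7 \left(-99\right) 0 = \left(-693\right) 0 = 0$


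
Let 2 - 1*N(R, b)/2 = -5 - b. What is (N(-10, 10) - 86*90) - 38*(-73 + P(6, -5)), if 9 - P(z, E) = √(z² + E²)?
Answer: -5274 + 38*√61 ≈ -4977.2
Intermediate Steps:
N(R, b) = 14 + 2*b (N(R, b) = 4 - 2*(-5 - b) = 4 + (10 + 2*b) = 14 + 2*b)
P(z, E) = 9 - √(E² + z²) (P(z, E) = 9 - √(z² + E²) = 9 - √(E² + z²))
(N(-10, 10) - 86*90) - 38*(-73 + P(6, -5)) = ((14 + 2*10) - 86*90) - 38*(-73 + (9 - √((-5)² + 6²))) = ((14 + 20) - 7740) - 38*(-73 + (9 - √(25 + 36))) = (34 - 7740) - 38*(-73 + (9 - √61)) = -7706 - 38*(-64 - √61) = -7706 + (2432 + 38*√61) = -5274 + 38*√61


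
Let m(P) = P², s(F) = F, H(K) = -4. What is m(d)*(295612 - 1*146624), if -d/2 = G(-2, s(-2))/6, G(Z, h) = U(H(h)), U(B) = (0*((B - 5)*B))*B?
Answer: 0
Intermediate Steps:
U(B) = 0 (U(B) = (0*((-5 + B)*B))*B = (0*(B*(-5 + B)))*B = 0*B = 0)
G(Z, h) = 0
d = 0 (d = -0/6 = -2*0 = 0)
m(d)*(295612 - 1*146624) = 0²*(295612 - 1*146624) = 0*(295612 - 146624) = 0*148988 = 0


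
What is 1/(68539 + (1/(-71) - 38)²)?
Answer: 5041/352789700 ≈ 1.4289e-5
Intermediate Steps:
1/(68539 + (1/(-71) - 38)²) = 1/(68539 + (-1/71 - 38)²) = 1/(68539 + (-2699/71)²) = 1/(68539 + 7284601/5041) = 1/(352789700/5041) = 5041/352789700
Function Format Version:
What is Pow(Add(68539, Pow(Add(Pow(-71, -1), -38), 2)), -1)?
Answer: Rational(5041, 352789700) ≈ 1.4289e-5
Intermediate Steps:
Pow(Add(68539, Pow(Add(Pow(-71, -1), -38), 2)), -1) = Pow(Add(68539, Pow(Add(Rational(-1, 71), -38), 2)), -1) = Pow(Add(68539, Pow(Rational(-2699, 71), 2)), -1) = Pow(Add(68539, Rational(7284601, 5041)), -1) = Pow(Rational(352789700, 5041), -1) = Rational(5041, 352789700)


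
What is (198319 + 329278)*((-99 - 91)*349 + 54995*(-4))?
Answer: -151045745130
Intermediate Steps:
(198319 + 329278)*((-99 - 91)*349 + 54995*(-4)) = 527597*(-190*349 - 219980) = 527597*(-66310 - 219980) = 527597*(-286290) = -151045745130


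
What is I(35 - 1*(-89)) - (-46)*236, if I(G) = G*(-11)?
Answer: 9492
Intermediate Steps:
I(G) = -11*G
I(35 - 1*(-89)) - (-46)*236 = -11*(35 - 1*(-89)) - (-46)*236 = -11*(35 + 89) - 1*(-10856) = -11*124 + 10856 = -1364 + 10856 = 9492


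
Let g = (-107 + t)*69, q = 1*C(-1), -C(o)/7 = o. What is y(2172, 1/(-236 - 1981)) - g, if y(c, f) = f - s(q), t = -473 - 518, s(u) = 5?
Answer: 167953268/2217 ≈ 75757.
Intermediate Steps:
C(o) = -7*o
q = 7 (q = 1*(-7*(-1)) = 1*7 = 7)
t = -991
y(c, f) = -5 + f (y(c, f) = f - 1*5 = f - 5 = -5 + f)
g = -75762 (g = (-107 - 991)*69 = -1098*69 = -75762)
y(2172, 1/(-236 - 1981)) - g = (-5 + 1/(-236 - 1981)) - 1*(-75762) = (-5 + 1/(-2217)) + 75762 = (-5 - 1/2217) + 75762 = -11086/2217 + 75762 = 167953268/2217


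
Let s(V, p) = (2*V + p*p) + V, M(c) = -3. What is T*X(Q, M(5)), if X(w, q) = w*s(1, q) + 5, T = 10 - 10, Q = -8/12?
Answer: 0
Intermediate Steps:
Q = -⅔ (Q = -8*1/12 = -⅔ ≈ -0.66667)
T = 0
s(V, p) = p² + 3*V (s(V, p) = (2*V + p²) + V = (p² + 2*V) + V = p² + 3*V)
X(w, q) = 5 + w*(3 + q²) (X(w, q) = w*(q² + 3*1) + 5 = w*(q² + 3) + 5 = w*(3 + q²) + 5 = 5 + w*(3 + q²))
T*X(Q, M(5)) = 0*(5 - 2*(3 + (-3)²)/3) = 0*(5 - 2*(3 + 9)/3) = 0*(5 - ⅔*12) = 0*(5 - 8) = 0*(-3) = 0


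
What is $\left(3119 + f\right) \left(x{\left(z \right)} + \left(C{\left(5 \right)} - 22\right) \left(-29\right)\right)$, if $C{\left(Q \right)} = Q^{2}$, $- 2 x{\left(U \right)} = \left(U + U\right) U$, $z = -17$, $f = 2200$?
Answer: $-1999944$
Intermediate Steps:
$x{\left(U \right)} = - U^{2}$ ($x{\left(U \right)} = - \frac{\left(U + U\right) U}{2} = - \frac{2 U U}{2} = - \frac{2 U^{2}}{2} = - U^{2}$)
$\left(3119 + f\right) \left(x{\left(z \right)} + \left(C{\left(5 \right)} - 22\right) \left(-29\right)\right) = \left(3119 + 2200\right) \left(- \left(-17\right)^{2} + \left(5^{2} - 22\right) \left(-29\right)\right) = 5319 \left(\left(-1\right) 289 + \left(25 - 22\right) \left(-29\right)\right) = 5319 \left(-289 + 3 \left(-29\right)\right) = 5319 \left(-289 - 87\right) = 5319 \left(-376\right) = -1999944$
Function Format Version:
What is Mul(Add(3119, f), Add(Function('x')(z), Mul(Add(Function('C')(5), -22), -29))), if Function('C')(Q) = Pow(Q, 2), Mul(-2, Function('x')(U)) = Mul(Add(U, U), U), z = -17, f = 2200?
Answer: -1999944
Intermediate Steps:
Function('x')(U) = Mul(-1, Pow(U, 2)) (Function('x')(U) = Mul(Rational(-1, 2), Mul(Add(U, U), U)) = Mul(Rational(-1, 2), Mul(Mul(2, U), U)) = Mul(Rational(-1, 2), Mul(2, Pow(U, 2))) = Mul(-1, Pow(U, 2)))
Mul(Add(3119, f), Add(Function('x')(z), Mul(Add(Function('C')(5), -22), -29))) = Mul(Add(3119, 2200), Add(Mul(-1, Pow(-17, 2)), Mul(Add(Pow(5, 2), -22), -29))) = Mul(5319, Add(Mul(-1, 289), Mul(Add(25, -22), -29))) = Mul(5319, Add(-289, Mul(3, -29))) = Mul(5319, Add(-289, -87)) = Mul(5319, -376) = -1999944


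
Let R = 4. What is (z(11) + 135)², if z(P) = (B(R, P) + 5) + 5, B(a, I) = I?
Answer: 24336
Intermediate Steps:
z(P) = 10 + P (z(P) = (P + 5) + 5 = (5 + P) + 5 = 10 + P)
(z(11) + 135)² = ((10 + 11) + 135)² = (21 + 135)² = 156² = 24336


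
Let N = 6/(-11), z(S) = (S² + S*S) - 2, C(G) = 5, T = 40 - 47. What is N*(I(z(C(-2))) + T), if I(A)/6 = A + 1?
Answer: -1722/11 ≈ -156.55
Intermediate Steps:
T = -7
z(S) = -2 + 2*S² (z(S) = (S² + S²) - 2 = 2*S² - 2 = -2 + 2*S²)
I(A) = 6 + 6*A (I(A) = 6*(A + 1) = 6*(1 + A) = 6 + 6*A)
N = -6/11 (N = 6*(-1/11) = -6/11 ≈ -0.54545)
N*(I(z(C(-2))) + T) = -6*((6 + 6*(-2 + 2*5²)) - 7)/11 = -6*((6 + 6*(-2 + 2*25)) - 7)/11 = -6*((6 + 6*(-2 + 50)) - 7)/11 = -6*((6 + 6*48) - 7)/11 = -6*((6 + 288) - 7)/11 = -6*(294 - 7)/11 = -6/11*287 = -1722/11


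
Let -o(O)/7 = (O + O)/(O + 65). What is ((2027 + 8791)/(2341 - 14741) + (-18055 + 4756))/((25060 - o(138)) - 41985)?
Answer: 2391317061/3041403800 ≈ 0.78625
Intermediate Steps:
o(O) = -14*O/(65 + O) (o(O) = -7*(O + O)/(O + 65) = -7*2*O/(65 + O) = -14*O/(65 + O))
((2027 + 8791)/(2341 - 14741) + (-18055 + 4756))/((25060 - o(138)) - 41985) = ((2027 + 8791)/(2341 - 14741) + (-18055 + 4756))/((25060 - (-14)*138/(65 + 138)) - 41985) = (10818/(-12400) - 13299)/((25060 - (-14)*138/203) - 41985) = (10818*(-1/12400) - 13299)/((25060 - (-14)*138/203) - 41985) = (-5409/6200 - 13299)/((25060 - 1*(-276/29)) - 41985) = -82459209/(6200*((25060 + 276/29) - 41985)) = -82459209/(6200*(727016/29 - 41985)) = -82459209/(6200*(-490549/29)) = -82459209/6200*(-29/490549) = 2391317061/3041403800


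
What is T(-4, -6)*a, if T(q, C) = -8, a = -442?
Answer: 3536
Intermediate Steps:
T(-4, -6)*a = -8*(-442) = 3536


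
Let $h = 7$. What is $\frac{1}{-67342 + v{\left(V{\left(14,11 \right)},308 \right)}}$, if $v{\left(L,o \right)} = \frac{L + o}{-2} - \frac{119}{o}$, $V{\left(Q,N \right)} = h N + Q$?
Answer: $- \frac{44}{2971843} \approx -1.4806 \cdot 10^{-5}$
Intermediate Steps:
$V{\left(Q,N \right)} = Q + 7 N$ ($V{\left(Q,N \right)} = 7 N + Q = Q + 7 N$)
$v{\left(L,o \right)} = - \frac{119}{o} - \frac{L}{2} - \frac{o}{2}$ ($v{\left(L,o \right)} = \left(L + o\right) \left(- \frac{1}{2}\right) - \frac{119}{o} = \left(- \frac{L}{2} - \frac{o}{2}\right) - \frac{119}{o} = - \frac{119}{o} - \frac{L}{2} - \frac{o}{2}$)
$\frac{1}{-67342 + v{\left(V{\left(14,11 \right)},308 \right)}} = \frac{1}{-67342 + \frac{-238 - 308 \left(\left(14 + 7 \cdot 11\right) + 308\right)}{2 \cdot 308}} = \frac{1}{-67342 + \frac{1}{2} \cdot \frac{1}{308} \left(-238 - 308 \left(\left(14 + 77\right) + 308\right)\right)} = \frac{1}{-67342 + \frac{1}{2} \cdot \frac{1}{308} \left(-238 - 308 \left(91 + 308\right)\right)} = \frac{1}{-67342 + \frac{1}{2} \cdot \frac{1}{308} \left(-238 - 308 \cdot 399\right)} = \frac{1}{-67342 + \frac{1}{2} \cdot \frac{1}{308} \left(-238 - 122892\right)} = \frac{1}{-67342 + \frac{1}{2} \cdot \frac{1}{308} \left(-123130\right)} = \frac{1}{-67342 - \frac{8795}{44}} = \frac{1}{- \frac{2971843}{44}} = - \frac{44}{2971843}$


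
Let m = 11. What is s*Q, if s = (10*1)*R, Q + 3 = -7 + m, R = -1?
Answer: -10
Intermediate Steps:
Q = 1 (Q = -3 + (-7 + 11) = -3 + 4 = 1)
s = -10 (s = (10*1)*(-1) = 10*(-1) = -10)
s*Q = -10*1 = -10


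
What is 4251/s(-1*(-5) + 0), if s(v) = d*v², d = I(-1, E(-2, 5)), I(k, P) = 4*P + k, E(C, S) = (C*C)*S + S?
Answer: 1417/825 ≈ 1.7176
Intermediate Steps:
E(C, S) = S + S*C² (E(C, S) = C²*S + S = S*C² + S = S + S*C²)
I(k, P) = k + 4*P
d = 99 (d = -1 + 4*(5*(1 + (-2)²)) = -1 + 4*(5*(1 + 4)) = -1 + 4*(5*5) = -1 + 4*25 = -1 + 100 = 99)
s(v) = 99*v²
4251/s(-1*(-5) + 0) = 4251/((99*(-1*(-5) + 0)²)) = 4251/((99*(5 + 0)²)) = 4251/((99*5²)) = 4251/((99*25)) = 4251/2475 = 4251*(1/2475) = 1417/825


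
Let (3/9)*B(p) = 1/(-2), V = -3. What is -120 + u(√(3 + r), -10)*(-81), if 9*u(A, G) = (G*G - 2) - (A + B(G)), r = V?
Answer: -2031/2 ≈ -1015.5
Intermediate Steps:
r = -3
B(p) = -3/2 (B(p) = 3/(-2) = 3*(-½) = -3/2)
u(A, G) = -1/18 - A/9 + G²/9 (u(A, G) = ((G*G - 2) - (A - 3/2))/9 = ((G² - 2) - (-3/2 + A))/9 = ((-2 + G²) + (3/2 - A))/9 = (-½ + G² - A)/9 = -1/18 - A/9 + G²/9)
-120 + u(√(3 + r), -10)*(-81) = -120 + (-1/18 - √(3 - 3)/9 + (⅑)*(-10)²)*(-81) = -120 + (-1/18 - √0/9 + (⅑)*100)*(-81) = -120 + (-1/18 - ⅑*0 + 100/9)*(-81) = -120 + (-1/18 + 0 + 100/9)*(-81) = -120 + (199/18)*(-81) = -120 - 1791/2 = -2031/2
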